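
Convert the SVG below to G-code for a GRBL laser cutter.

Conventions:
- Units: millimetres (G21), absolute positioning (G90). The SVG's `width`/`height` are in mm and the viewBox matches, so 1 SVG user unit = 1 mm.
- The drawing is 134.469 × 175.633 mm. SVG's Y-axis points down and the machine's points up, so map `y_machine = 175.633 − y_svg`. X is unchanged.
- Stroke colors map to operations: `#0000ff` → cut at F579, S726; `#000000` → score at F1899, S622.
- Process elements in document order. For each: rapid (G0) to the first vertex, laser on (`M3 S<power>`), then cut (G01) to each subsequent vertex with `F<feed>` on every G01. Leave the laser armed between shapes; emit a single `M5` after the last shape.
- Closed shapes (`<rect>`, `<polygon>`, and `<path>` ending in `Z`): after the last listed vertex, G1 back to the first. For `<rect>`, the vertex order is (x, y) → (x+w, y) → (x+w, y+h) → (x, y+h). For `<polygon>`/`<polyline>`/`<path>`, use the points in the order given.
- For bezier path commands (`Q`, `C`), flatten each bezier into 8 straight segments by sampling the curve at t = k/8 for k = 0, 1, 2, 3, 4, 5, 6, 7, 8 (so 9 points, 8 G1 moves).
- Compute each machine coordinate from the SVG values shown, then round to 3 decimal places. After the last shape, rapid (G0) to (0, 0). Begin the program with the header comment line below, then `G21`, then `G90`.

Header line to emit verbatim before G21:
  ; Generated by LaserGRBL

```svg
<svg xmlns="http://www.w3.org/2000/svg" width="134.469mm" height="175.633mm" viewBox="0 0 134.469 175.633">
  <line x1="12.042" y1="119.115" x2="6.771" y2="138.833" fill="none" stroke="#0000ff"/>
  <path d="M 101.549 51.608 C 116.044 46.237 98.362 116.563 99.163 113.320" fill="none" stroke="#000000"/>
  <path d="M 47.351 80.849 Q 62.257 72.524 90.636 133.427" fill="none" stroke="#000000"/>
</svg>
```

; Generated by LaserGRBL
G21
G90
G0 X12.042 Y56.518
M3 S726
G01 X6.771 Y36.800 F579
G0 X101.549 Y124.025
M3 S622
G01 X105.575 Y122.782 F1899
G01 X107.179 Y116.192 F1899
G01 X106.953 Y106.004 F1899
G01 X105.491 Y93.967 F1899
G01 X103.388 Y81.830 F1899
G01 X101.236 Y71.343 F1899
G01 X99.630 Y64.254 F1899
G01 X99.163 Y62.313 F1899
G0 X47.351 Y94.784
M3 S622
G01 X51.288 Y95.784 F1899
G01 X55.646 Y94.620 F1899
G01 X60.425 Y91.293 F1899
G01 X65.625 Y85.802 F1899
G01 X71.246 Y78.148 F1899
G01 X77.289 Y68.331 F1899
G01 X83.752 Y56.350 F1899
G01 X90.636 Y42.206 F1899
M5
G0 X0.000 Y0.000

viewBox `0 0 134.469 175.633` with mm width/height → 1 unit = 1 mm. Flip: y_m = 175.633 − y_svg.

**Shape 1** — `<line>` line segment, stroke `#0000ff` → cut (S726, F579). Machine vertices: (12.042,56.518) → (6.771,36.800). Open path.

**Shape 2** — `<path>` cubic bezier, stroke `#000000` → score (S622, F1899). Control points (SVG): P0=(101.549,51.608), P1=(116.044,46.237), P2=(98.362,116.563), P3=(99.163,113.320); sampled at t=k/8. Machine vertices: (101.549,124.025) → (105.575,122.782) → (107.179,116.192) → (106.953,106.004) → (105.491,93.967) → (103.388,81.830) → (101.236,71.343) → (99.630,64.254) → (99.163,62.313). Open path.

**Shape 3** — `<path>` quadratic bezier, stroke `#000000` → score (S622, F1899). Control points (SVG): P0=(47.351,80.849), P1=(62.257,72.524), P2=(90.636,133.427); sampled at t=k/8. Machine vertices: (47.351,94.784) → (51.288,95.784) → (55.646,94.620) → (60.425,91.293) → (65.625,85.802) → (71.246,78.148) → (77.289,68.331) → (83.752,56.350) → (90.636,42.206). Open path.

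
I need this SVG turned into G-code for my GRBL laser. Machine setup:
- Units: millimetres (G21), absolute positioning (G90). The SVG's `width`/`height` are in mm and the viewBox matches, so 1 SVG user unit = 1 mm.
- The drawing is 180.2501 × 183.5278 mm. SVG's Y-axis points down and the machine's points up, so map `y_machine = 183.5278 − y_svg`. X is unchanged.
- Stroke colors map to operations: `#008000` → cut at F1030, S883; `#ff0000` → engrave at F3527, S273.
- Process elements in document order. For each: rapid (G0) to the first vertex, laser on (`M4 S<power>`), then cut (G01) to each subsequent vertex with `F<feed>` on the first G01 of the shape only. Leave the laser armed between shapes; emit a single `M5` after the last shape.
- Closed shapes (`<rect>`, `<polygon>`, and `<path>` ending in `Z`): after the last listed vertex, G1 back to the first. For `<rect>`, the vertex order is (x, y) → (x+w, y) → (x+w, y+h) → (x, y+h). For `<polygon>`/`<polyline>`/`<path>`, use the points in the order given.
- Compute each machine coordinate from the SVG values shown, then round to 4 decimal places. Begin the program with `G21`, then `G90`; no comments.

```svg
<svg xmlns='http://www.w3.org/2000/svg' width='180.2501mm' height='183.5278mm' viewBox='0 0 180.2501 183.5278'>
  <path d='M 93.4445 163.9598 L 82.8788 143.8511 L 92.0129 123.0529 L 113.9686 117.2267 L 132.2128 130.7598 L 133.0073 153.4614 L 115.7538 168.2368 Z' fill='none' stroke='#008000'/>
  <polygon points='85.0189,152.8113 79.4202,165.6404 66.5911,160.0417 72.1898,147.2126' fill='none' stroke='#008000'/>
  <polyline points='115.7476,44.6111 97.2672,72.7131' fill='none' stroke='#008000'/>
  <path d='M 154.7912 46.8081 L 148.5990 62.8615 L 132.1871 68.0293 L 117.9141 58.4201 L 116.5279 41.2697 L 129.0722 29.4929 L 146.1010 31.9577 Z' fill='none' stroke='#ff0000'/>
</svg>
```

Since the viewBox matches the mm dimensions, user units are millimetres directly. The only transform is the Y-flip y_m = 183.5278 − y_svg.

Shape 1 is a regular polygon drawn with `<path>`. Its stroke #008000 means cut at S883, F1030. After flipping Y the toolpath is (93.4445,19.5680) → (82.8788,39.6767) → (92.0129,60.4749) → (113.9686,66.3011) → (132.2128,52.7680) → (133.0073,30.0664) → (115.7538,15.2910) → (93.4445,19.5680), returning to the start.

Shape 2 is a regular polygon drawn with `<polygon>`. Its stroke #008000 means cut at S883, F1030. After flipping Y the toolpath is (85.0189,30.7165) → (79.4202,17.8874) → (66.5911,23.4861) → (72.1898,36.3152) → (85.0189,30.7165), returning to the start.

Shape 3 is a line segment drawn with `<polyline>`. Its stroke #008000 means cut at S883, F1030. After flipping Y the toolpath is (115.7476,138.9167) → (97.2672,110.8147).

Shape 4 is a regular polygon drawn with `<path>`. Its stroke #ff0000 means engrave at S273, F3527. After flipping Y the toolpath is (154.7912,136.7197) → (148.5990,120.6663) → (132.1871,115.4985) → (117.9141,125.1077) → (116.5279,142.2581) → (129.0722,154.0349) → (146.1010,151.5701) → (154.7912,136.7197), returning to the start.

G21
G90
G0 X93.4445 Y19.5680
M4 S883
G01 X82.8788 Y39.6767 F1030
G01 X92.0129 Y60.4749
G01 X113.9686 Y66.3011
G01 X132.2128 Y52.7680
G01 X133.0073 Y30.0664
G01 X115.7538 Y15.2910
G01 X93.4445 Y19.5680
G0 X85.0189 Y30.7165
M4 S883
G01 X79.4202 Y17.8874 F1030
G01 X66.5911 Y23.4861
G01 X72.1898 Y36.3152
G01 X85.0189 Y30.7165
G0 X115.7476 Y138.9167
M4 S883
G01 X97.2672 Y110.8147 F1030
G0 X154.7912 Y136.7197
M4 S273
G01 X148.5990 Y120.6663 F3527
G01 X132.1871 Y115.4985
G01 X117.9141 Y125.1077
G01 X116.5279 Y142.2581
G01 X129.0722 Y154.0349
G01 X146.1010 Y151.5701
G01 X154.7912 Y136.7197
M5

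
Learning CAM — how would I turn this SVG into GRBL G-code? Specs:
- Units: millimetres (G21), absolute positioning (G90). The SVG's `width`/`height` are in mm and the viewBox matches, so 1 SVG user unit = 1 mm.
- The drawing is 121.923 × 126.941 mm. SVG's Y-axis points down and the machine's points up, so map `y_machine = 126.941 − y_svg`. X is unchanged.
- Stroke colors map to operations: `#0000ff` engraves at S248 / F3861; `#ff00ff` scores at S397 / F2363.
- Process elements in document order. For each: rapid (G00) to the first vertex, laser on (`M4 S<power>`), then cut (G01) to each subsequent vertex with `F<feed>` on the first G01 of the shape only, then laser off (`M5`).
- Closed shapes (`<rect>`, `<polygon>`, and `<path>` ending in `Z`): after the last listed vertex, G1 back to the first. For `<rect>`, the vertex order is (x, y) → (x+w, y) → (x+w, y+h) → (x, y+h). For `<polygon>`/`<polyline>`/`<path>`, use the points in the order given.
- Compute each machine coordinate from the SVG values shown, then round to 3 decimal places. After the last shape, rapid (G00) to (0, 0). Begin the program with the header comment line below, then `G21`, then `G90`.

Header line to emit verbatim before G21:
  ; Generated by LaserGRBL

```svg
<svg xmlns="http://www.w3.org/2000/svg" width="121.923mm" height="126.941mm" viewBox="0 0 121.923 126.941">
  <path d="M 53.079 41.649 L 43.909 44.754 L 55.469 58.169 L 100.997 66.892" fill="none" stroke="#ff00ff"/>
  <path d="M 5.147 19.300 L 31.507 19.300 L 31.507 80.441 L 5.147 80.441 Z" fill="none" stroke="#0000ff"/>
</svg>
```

viewBox `0 0 121.923 126.941` with mm width/height → 1 unit = 1 mm. Flip: y_m = 126.941 − y_svg.

**Shape 1** — `<path>` open polyline, stroke `#ff00ff` → score (S397, F2363). Machine vertices: (53.079,85.292) → (43.909,82.187) → (55.469,68.772) → (100.997,60.049). Open path.

**Shape 2** — `<path>` rectangle, stroke `#0000ff` → engrave (S248, F3861). Machine vertices: (5.147,107.641) → (31.507,107.641) → (31.507,46.500) → (5.147,46.500) → (5.147,107.641). Closed: final G1 returns to the first vertex.

; Generated by LaserGRBL
G21
G90
G00 X53.079 Y85.292
M4 S397
G01 X43.909 Y82.187 F2363
G01 X55.469 Y68.772
G01 X100.997 Y60.049
M5
G00 X5.147 Y107.641
M4 S248
G01 X31.507 Y107.641 F3861
G01 X31.507 Y46.500
G01 X5.147 Y46.500
G01 X5.147 Y107.641
M5
G00 X0.000 Y0.000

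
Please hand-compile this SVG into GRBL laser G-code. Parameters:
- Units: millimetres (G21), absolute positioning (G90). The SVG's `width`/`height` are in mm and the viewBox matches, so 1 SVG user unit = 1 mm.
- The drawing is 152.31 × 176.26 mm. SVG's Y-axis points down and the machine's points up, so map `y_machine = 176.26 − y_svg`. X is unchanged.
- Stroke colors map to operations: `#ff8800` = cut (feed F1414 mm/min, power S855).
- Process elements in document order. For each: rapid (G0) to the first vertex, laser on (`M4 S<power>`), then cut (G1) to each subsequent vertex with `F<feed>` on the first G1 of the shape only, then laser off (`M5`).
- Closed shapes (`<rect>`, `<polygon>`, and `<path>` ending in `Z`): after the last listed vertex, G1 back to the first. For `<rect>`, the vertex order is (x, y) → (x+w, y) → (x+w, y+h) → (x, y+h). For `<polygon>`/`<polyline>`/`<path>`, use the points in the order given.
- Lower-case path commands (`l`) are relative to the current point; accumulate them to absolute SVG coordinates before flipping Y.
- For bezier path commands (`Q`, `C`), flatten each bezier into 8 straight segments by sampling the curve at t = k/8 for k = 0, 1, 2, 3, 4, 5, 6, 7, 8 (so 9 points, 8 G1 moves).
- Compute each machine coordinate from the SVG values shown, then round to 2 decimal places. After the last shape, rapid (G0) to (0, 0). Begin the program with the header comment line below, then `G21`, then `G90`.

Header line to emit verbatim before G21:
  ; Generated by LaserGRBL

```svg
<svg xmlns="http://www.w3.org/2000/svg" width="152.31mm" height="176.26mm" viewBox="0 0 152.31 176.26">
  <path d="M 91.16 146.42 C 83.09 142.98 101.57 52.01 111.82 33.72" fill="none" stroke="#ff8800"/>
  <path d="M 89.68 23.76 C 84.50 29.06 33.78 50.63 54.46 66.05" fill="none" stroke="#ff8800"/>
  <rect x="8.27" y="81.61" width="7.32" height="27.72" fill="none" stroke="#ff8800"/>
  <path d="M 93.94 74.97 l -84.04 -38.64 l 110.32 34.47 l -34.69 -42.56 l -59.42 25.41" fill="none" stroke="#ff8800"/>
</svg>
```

viewBox `0 0 152.31 176.26` with mm width/height → 1 unit = 1 mm. Flip: y_m = 176.26 − y_svg.

**Shape 1** — `<path>` cubic bezier, stroke `#ff8800` → cut (S855, F1414). Control points (SVG): P0=(91.16,146.42), P1=(83.09,142.98), P2=(101.57,52.01), P3=(111.82,33.72); sampled at t=k/8. Machine vertices: (91.16,29.84) → (89.31,34.92) → (89.54,46.33) → (91.45,62.19) → (94.62,80.62) → (98.65,99.75) → (103.13,117.70) → (107.66,132.59) → (111.82,142.54). Open path.

**Shape 2** — `<path>` cubic bezier, stroke `#ff8800` → cut (S855, F1414). Control points (SVG): P0=(89.68,23.76), P1=(84.50,29.06), P2=(33.78,50.63), P3=(54.46,66.05); sampled at t=k/8. Machine vertices: (89.68,152.50) → (85.83,149.79) → (79.08,145.82) → (70.81,140.86) → (62.37,135.15) → (55.15,128.97) → (50.51,122.58) → (49.82,116.24) → (54.46,110.21). Open path.

**Shape 3** — `<rect>` rectangle, stroke `#ff8800` → cut (S855, F1414). Machine vertices: (8.27,94.65) → (15.59,94.65) → (15.59,66.93) → (8.27,66.93) → (8.27,94.65). Closed: final G1 returns to the first vertex.

**Shape 4** — `<path>` open polyline, stroke `#ff8800` → cut (S855, F1414). Machine vertices: (93.94,101.29) → (9.90,139.93) → (120.22,105.46) → (85.53,148.02) → (26.11,122.61). Open path.

; Generated by LaserGRBL
G21
G90
G0 X91.16 Y29.84
M4 S855
G1 X89.31 Y34.92 F1414
G1 X89.54 Y46.33
G1 X91.45 Y62.19
G1 X94.62 Y80.62
G1 X98.65 Y99.75
G1 X103.13 Y117.70
G1 X107.66 Y132.59
G1 X111.82 Y142.54
M5
G0 X89.68 Y152.50
M4 S855
G1 X85.83 Y149.79 F1414
G1 X79.08 Y145.82
G1 X70.81 Y140.86
G1 X62.37 Y135.15
G1 X55.15 Y128.97
G1 X50.51 Y122.58
G1 X49.82 Y116.24
G1 X54.46 Y110.21
M5
G0 X8.27 Y94.65
M4 S855
G1 X15.59 Y94.65 F1414
G1 X15.59 Y66.93
G1 X8.27 Y66.93
G1 X8.27 Y94.65
M5
G0 X93.94 Y101.29
M4 S855
G1 X9.90 Y139.93 F1414
G1 X120.22 Y105.46
G1 X85.53 Y148.02
G1 X26.11 Y122.61
M5
G0 X0.00 Y0.00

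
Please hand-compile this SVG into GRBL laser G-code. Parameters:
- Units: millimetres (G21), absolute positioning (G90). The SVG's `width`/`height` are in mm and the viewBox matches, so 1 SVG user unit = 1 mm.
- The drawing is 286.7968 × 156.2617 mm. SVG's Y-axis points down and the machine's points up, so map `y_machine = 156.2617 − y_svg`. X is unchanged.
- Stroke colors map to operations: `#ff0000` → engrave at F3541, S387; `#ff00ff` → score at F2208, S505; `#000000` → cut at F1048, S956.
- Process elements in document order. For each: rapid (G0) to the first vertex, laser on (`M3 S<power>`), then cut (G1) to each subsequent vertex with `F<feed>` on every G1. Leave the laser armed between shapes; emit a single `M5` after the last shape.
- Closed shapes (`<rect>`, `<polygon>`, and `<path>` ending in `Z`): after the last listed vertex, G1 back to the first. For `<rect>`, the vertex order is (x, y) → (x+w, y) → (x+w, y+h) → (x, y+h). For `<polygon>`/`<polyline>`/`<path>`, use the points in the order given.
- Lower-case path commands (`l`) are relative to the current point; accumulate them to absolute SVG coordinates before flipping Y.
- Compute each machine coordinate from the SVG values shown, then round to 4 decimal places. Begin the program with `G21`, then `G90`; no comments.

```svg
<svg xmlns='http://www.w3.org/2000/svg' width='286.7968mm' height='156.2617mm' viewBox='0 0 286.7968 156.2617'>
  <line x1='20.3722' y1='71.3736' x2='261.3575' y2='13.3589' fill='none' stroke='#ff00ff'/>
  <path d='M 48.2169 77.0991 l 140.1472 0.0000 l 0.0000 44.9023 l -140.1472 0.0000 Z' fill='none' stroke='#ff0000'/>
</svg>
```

G21
G90
G0 X20.3722 Y84.8881
M3 S505
G1 X261.3575 Y142.9028 F2208
G0 X48.2169 Y79.1626
M3 S387
G1 X188.3641 Y79.1626 F3541
G1 X188.3641 Y34.2603 F3541
G1 X48.2169 Y34.2603 F3541
G1 X48.2169 Y79.1626 F3541
M5

viewBox `0 0 286.7968 156.2617` with mm width/height → 1 unit = 1 mm. Flip: y_m = 156.2617 − y_svg.

**Shape 1** — `<line>` line segment, stroke `#ff00ff` → score (S505, F2208). Machine vertices: (20.3722,84.8881) → (261.3575,142.9028). Open path.

**Shape 2** — `<path>` rectangle, stroke `#ff0000` → engrave (S387, F3541). Machine vertices: (48.2169,79.1626) → (188.3641,79.1626) → (188.3641,34.2603) → (48.2169,34.2603) → (48.2169,79.1626). Closed: final G1 returns to the first vertex.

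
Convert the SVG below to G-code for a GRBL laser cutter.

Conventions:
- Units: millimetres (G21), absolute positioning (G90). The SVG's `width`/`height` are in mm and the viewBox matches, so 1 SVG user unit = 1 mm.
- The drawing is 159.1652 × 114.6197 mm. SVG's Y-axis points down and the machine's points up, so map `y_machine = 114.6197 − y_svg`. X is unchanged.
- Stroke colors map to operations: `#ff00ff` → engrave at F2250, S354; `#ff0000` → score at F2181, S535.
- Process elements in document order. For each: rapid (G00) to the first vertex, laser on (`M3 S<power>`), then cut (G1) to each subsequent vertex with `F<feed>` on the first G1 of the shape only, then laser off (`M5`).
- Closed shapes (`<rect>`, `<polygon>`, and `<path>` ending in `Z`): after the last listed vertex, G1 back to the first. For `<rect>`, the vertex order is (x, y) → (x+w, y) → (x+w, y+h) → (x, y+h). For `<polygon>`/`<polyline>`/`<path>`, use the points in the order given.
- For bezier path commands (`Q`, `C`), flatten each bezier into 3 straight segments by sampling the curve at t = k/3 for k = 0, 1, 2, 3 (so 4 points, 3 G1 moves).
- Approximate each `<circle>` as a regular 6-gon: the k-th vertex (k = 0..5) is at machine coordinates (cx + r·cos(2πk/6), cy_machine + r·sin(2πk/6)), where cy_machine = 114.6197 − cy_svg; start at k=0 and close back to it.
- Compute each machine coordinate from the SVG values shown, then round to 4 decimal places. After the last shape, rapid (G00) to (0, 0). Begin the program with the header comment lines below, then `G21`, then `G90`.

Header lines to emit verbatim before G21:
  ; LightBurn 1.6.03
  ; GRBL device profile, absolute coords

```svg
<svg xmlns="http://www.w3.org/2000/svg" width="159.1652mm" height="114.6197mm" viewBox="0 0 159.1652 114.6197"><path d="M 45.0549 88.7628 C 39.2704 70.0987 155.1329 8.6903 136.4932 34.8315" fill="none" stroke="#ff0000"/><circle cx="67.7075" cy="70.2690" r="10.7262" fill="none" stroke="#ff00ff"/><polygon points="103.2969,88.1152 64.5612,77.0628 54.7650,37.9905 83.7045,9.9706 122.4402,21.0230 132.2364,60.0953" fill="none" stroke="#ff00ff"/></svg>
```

; LightBurn 1.6.03
; GRBL device profile, absolute coords
G21
G90
G00 X45.0549 Y25.8569
M3 S535
G1 X70.3324 Y53.9434 F2181
G1 X119.7858 Y81.5719
G1 X136.4932 Y79.7882
M5
G00 X78.4337 Y44.3507
M3 S354
G1 X73.0706 Y53.6399 F2250
G1 X62.3444 Y53.6399
G1 X56.9813 Y44.3507
G1 X62.3444 Y35.0615
G1 X73.0706 Y35.0615
G1 X78.4337 Y44.3507
M5
G00 X103.2969 Y26.5045
M3 S354
G1 X64.5612 Y37.5569 F2250
G1 X54.7650 Y76.6292
G1 X83.7045 Y104.6491
G1 X122.4402 Y93.5967
G1 X132.2364 Y54.5244
G1 X103.2969 Y26.5045
M5
G00 X0.0000 Y0.0000

viewBox `0 0 159.1652 114.6197` with mm width/height → 1 unit = 1 mm. Flip: y_m = 114.6197 − y_svg.

**Shape 1** — `<path>` cubic bezier, stroke `#ff0000` → score (S535, F2181). Control points (SVG): P0=(45.0549,88.7628), P1=(39.2704,70.0987), P2=(155.1329,8.6903), P3=(136.4932,34.8315); sampled at t=k/3. Machine vertices: (45.0549,25.8569) → (70.3324,53.9434) → (119.7858,81.5719) → (136.4932,79.7882). Open path.

**Shape 2** — `<circle>` circle, stroke `#ff00ff` → engrave (S354, F2250). Machine vertices: (78.4337,44.3507) → (73.0706,53.6399) → (62.3444,53.6399) → (56.9813,44.3507) → (62.3444,35.0615) → (73.0706,35.0615) → (78.4337,44.3507). Closed: final G1 returns to the first vertex.

**Shape 3** — `<polygon>` regular polygon, stroke `#ff00ff` → engrave (S354, F2250). Machine vertices: (103.2969,26.5045) → (64.5612,37.5569) → (54.7650,76.6292) → (83.7045,104.6491) → (122.4402,93.5967) → (132.2364,54.5244) → (103.2969,26.5045). Closed: final G1 returns to the first vertex.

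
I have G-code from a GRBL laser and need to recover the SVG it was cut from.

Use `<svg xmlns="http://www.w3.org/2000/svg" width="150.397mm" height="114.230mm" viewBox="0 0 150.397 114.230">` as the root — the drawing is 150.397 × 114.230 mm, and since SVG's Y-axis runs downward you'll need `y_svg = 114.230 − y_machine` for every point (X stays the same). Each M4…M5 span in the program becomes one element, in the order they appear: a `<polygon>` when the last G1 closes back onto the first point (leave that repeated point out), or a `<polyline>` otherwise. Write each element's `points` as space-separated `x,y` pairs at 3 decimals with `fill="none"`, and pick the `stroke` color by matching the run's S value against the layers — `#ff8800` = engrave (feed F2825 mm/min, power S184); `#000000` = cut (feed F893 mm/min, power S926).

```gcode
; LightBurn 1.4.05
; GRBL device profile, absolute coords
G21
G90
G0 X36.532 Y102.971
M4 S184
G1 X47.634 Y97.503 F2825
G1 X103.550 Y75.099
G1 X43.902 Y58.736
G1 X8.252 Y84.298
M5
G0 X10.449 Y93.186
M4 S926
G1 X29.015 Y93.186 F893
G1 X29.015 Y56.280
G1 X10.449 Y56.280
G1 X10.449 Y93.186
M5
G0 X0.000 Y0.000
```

<svg xmlns="http://www.w3.org/2000/svg" width="150.397mm" height="114.230mm" viewBox="0 0 150.397 114.230">
  <polyline points="36.532,11.259 47.634,16.727 103.550,39.131 43.902,55.494 8.252,29.932" fill="none" stroke="#ff8800"/>
  <polygon points="10.449,21.044 29.015,21.044 29.015,57.950 10.449,57.950" fill="none" stroke="#000000"/>
</svg>

Machine Y-up, SVG Y-down with viewBox height 114.230, so y_svg = 114.230 − y_machine; X carries over.

Run 1: S184 ⇒ engrave layer `#ff8800`. The run is open, so emit a `<polyline>` with points (Y-flipped): 36.532,11.259 47.634,16.727 103.550,39.131 43.902,55.494 8.252,29.932.

Run 2: power S926 maps to stroke `#000000` (cut). The run returns to its start, so emit a `<polygon>` with points (Y-flipped): 10.449,21.044 29.015,21.044 29.015,57.950 10.449,57.950.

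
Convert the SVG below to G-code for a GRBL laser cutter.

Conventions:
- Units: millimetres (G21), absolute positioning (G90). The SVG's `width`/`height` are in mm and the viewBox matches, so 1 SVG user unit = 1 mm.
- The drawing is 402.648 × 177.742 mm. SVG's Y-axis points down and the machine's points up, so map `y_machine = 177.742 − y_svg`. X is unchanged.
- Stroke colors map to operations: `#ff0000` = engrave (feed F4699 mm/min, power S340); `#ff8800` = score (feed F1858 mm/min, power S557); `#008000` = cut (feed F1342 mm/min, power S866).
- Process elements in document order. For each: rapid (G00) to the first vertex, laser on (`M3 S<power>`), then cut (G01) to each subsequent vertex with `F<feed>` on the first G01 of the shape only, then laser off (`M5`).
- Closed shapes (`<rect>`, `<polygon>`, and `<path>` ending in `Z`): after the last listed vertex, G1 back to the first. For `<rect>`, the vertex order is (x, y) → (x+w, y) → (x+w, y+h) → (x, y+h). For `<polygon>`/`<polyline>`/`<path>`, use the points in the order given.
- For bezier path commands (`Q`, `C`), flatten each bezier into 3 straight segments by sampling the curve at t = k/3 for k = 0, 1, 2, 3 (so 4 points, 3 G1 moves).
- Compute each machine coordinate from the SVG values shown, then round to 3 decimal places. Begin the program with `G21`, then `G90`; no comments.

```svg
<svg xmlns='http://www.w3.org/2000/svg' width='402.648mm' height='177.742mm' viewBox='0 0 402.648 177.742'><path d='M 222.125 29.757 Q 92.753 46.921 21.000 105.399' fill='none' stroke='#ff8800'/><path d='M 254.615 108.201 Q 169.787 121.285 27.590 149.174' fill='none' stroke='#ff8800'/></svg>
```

viewBox `0 0 402.648 177.742` with mm width/height → 1 unit = 1 mm. Flip: y_m = 177.742 − y_svg.

**Shape 1** — `<path>` quadratic bezier, stroke `#ff8800` → score (S557, F1858). Control points (SVG): P0=(222.125,29.757), P1=(92.753,46.921), P2=(21.000,105.399); sampled at t=k/3. Machine vertices: (222.125,147.985) → (142.279,131.952) → (75.237,106.738) → (21.000,72.343). Open path.

**Shape 2** — `<path>` quadratic bezier, stroke `#ff8800` → score (S557, F1858). Control points (SVG): P0=(254.615,108.201), P1=(169.787,121.285), P2=(27.590,149.174); sampled at t=k/3. Machine vertices: (254.615,69.541) → (191.689,59.173) → (116.014,45.516) → (27.590,28.568). Open path.

G21
G90
G00 X222.125 Y147.985
M3 S557
G01 X142.279 Y131.952 F1858
G01 X75.237 Y106.738
G01 X21.000 Y72.343
M5
G00 X254.615 Y69.541
M3 S557
G01 X191.689 Y59.173 F1858
G01 X116.014 Y45.516
G01 X27.590 Y28.568
M5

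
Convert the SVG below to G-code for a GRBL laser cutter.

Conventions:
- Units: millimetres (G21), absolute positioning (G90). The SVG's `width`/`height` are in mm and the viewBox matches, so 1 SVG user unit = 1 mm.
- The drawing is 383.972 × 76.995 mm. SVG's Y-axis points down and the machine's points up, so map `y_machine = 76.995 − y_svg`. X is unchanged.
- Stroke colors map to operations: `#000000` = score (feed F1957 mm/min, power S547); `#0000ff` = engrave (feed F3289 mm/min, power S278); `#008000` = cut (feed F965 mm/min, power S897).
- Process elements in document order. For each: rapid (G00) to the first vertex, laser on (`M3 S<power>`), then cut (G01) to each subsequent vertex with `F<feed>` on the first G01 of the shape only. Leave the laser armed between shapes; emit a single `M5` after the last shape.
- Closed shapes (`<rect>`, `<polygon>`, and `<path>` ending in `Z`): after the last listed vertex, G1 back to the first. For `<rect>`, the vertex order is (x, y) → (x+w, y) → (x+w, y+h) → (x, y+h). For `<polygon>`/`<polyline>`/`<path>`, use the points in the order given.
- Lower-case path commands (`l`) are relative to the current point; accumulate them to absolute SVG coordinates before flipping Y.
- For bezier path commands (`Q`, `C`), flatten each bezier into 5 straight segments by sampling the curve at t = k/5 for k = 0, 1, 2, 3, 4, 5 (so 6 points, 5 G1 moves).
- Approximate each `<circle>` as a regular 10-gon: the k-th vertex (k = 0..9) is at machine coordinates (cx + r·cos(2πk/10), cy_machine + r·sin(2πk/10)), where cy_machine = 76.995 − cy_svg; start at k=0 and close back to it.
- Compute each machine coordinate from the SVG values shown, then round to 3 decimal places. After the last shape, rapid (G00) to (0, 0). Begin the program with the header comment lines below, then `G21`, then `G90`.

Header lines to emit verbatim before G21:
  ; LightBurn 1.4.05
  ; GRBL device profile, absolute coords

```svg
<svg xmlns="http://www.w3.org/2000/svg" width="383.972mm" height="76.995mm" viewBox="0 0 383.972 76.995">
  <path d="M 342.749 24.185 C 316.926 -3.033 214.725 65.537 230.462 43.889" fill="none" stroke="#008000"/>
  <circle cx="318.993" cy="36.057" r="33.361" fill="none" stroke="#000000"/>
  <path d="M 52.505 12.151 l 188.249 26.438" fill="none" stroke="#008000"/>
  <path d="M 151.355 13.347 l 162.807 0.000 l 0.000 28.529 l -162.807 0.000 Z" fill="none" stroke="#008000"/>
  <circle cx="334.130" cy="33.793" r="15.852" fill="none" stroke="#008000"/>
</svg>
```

; LightBurn 1.4.05
; GRBL device profile, absolute coords
G21
G90
G00 X342.749 Y52.810
M3 S897
G01 X319.644 Y59.134 F965
G01 X287.536 Y51.398
G01 X255.752 Y38.529
G01 X233.618 Y29.455
G01 X230.462 Y33.106
G00 X352.354 Y40.938
M3 S547
G01 X345.983 Y60.547 F1957
G01 X329.302 Y72.666
G01 X308.684 Y72.666
G01 X292.003 Y60.547
G01 X285.632 Y40.938
G01 X292.003 Y21.329
G01 X308.684 Y9.210
G01 X329.302 Y9.210
G01 X345.983 Y21.329
G01 X352.354 Y40.938
G00 X52.505 Y64.844
M3 S897
G01 X240.754 Y38.406 F965
G00 X151.355 Y63.648
M3 S897
G01 X314.162 Y63.648 F965
G01 X314.162 Y35.119
G01 X151.355 Y35.119
G01 X151.355 Y63.648
G00 X349.982 Y43.202
M3 S897
G01 X346.955 Y52.520 F965
G01 X339.029 Y58.278
G01 X329.231 Y58.278
G01 X321.305 Y52.520
G01 X318.278 Y43.202
G01 X321.305 Y33.884
G01 X329.231 Y28.126
G01 X339.029 Y28.126
G01 X346.955 Y33.884
G01 X349.982 Y43.202
M5
G00 X0.000 Y0.000

viewBox `0 0 383.972 76.995` with mm width/height → 1 unit = 1 mm. Flip: y_m = 76.995 − y_svg.

**Shape 1** — `<path>` cubic bezier, stroke `#008000` → cut (S897, F965). Control points (SVG): P0=(342.749,24.185), P1=(316.926,-3.033), P2=(214.725,65.537), P3=(230.462,43.889); sampled at t=k/5. Machine vertices: (342.749,52.810) → (319.644,59.134) → (287.536,51.398) → (255.752,38.529) → (233.618,29.455) → (230.462,33.106). Open path.

**Shape 2** — `<circle>` circle, stroke `#000000` → score (S547, F1957). Machine vertices: (352.354,40.938) → (345.983,60.547) → (329.302,72.666) → (308.684,72.666) → (292.003,60.547) → (285.632,40.938) → (292.003,21.329) → (308.684,9.210) → (329.302,9.210) → (345.983,21.329) → (352.354,40.938). Closed: final G1 returns to the first vertex.

**Shape 3** — `<path>` line segment, stroke `#008000` → cut (S897, F965). Machine vertices: (52.505,64.844) → (240.754,38.406). Open path.

**Shape 4** — `<path>` rectangle, stroke `#008000` → cut (S897, F965). Machine vertices: (151.355,63.648) → (314.162,63.648) → (314.162,35.119) → (151.355,35.119) → (151.355,63.648). Closed: final G1 returns to the first vertex.

**Shape 5** — `<circle>` circle, stroke `#008000` → cut (S897, F965). Machine vertices: (349.982,43.202) → (346.955,52.520) → (339.029,58.278) → (329.231,58.278) → (321.305,52.520) → (318.278,43.202) → (321.305,33.884) → (329.231,28.126) → (339.029,28.126) → (346.955,33.884) → (349.982,43.202). Closed: final G1 returns to the first vertex.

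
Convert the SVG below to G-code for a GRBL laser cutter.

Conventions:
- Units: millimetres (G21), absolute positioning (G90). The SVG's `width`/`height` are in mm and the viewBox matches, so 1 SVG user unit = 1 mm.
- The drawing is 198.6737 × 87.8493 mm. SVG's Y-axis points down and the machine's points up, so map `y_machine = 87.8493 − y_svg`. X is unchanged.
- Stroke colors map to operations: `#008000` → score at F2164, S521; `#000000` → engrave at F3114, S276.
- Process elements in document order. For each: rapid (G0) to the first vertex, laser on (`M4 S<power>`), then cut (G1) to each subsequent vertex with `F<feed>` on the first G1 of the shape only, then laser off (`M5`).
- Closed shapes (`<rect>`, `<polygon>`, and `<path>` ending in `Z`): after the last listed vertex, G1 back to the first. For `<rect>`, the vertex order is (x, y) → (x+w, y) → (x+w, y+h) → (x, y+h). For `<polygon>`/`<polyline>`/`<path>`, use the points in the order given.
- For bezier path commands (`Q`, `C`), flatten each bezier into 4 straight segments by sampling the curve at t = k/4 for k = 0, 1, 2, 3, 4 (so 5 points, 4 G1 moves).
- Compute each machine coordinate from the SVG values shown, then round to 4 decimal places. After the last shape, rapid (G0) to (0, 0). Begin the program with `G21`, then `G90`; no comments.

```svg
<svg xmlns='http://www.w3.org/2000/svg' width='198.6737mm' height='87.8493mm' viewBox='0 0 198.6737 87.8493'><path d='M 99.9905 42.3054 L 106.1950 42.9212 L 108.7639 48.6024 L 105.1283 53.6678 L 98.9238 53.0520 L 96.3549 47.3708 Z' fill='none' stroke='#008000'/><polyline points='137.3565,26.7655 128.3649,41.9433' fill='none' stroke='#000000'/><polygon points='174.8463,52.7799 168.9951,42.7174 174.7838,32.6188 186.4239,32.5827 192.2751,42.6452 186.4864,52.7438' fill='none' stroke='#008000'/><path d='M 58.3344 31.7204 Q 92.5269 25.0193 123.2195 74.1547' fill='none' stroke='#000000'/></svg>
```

Since the viewBox matches the mm dimensions, user units are millimetres directly. The only transform is the Y-flip y_m = 87.8493 − y_svg.

Shape 1 is a regular polygon drawn with `<path>`. Its stroke #008000 means score at S521, F2164. After flipping Y the toolpath is (99.9905,45.5439) → (106.1950,44.9281) → (108.7639,39.2469) → (105.1283,34.1815) → (98.9238,34.7973) → (96.3549,40.4785) → (99.9905,45.5439), returning to the start.

Shape 2 is a line segment drawn with `<polyline>`. Its stroke #000000 means engrave at S276, F3114. After flipping Y the toolpath is (137.3565,61.0838) → (128.3649,45.9060).

Shape 3 is a regular polygon drawn with `<polygon>`. Its stroke #008000 means score at S521, F2164. After flipping Y the toolpath is (174.8463,35.0694) → (168.9951,45.1319) → (174.7838,55.2305) → (186.4239,55.2666) → (192.2751,45.2041) → (186.4864,35.1055) → (174.8463,35.0694), returning to the start.

Shape 4 is a quadratic bezier drawn with `<path>`. Its stroke #000000 means engrave at S276, F3114. After flipping Y the toolpath is (58.3344,56.1289) → (75.2119,55.9897) → (91.6519,48.8709) → (107.6545,34.7725) → (123.2195,13.6946).

G21
G90
G0 X99.9905 Y45.5439
M4 S521
G1 X106.1950 Y44.9281 F2164
G1 X108.7639 Y39.2469
G1 X105.1283 Y34.1815
G1 X98.9238 Y34.7973
G1 X96.3549 Y40.4785
G1 X99.9905 Y45.5439
M5
G0 X137.3565 Y61.0838
M4 S276
G1 X128.3649 Y45.9060 F3114
M5
G0 X174.8463 Y35.0694
M4 S521
G1 X168.9951 Y45.1319 F2164
G1 X174.7838 Y55.2305
G1 X186.4239 Y55.2666
G1 X192.2751 Y45.2041
G1 X186.4864 Y35.1055
G1 X174.8463 Y35.0694
M5
G0 X58.3344 Y56.1289
M4 S276
G1 X75.2119 Y55.9897 F3114
G1 X91.6519 Y48.8709
G1 X107.6545 Y34.7725
G1 X123.2195 Y13.6946
M5
G0 X0.0000 Y0.0000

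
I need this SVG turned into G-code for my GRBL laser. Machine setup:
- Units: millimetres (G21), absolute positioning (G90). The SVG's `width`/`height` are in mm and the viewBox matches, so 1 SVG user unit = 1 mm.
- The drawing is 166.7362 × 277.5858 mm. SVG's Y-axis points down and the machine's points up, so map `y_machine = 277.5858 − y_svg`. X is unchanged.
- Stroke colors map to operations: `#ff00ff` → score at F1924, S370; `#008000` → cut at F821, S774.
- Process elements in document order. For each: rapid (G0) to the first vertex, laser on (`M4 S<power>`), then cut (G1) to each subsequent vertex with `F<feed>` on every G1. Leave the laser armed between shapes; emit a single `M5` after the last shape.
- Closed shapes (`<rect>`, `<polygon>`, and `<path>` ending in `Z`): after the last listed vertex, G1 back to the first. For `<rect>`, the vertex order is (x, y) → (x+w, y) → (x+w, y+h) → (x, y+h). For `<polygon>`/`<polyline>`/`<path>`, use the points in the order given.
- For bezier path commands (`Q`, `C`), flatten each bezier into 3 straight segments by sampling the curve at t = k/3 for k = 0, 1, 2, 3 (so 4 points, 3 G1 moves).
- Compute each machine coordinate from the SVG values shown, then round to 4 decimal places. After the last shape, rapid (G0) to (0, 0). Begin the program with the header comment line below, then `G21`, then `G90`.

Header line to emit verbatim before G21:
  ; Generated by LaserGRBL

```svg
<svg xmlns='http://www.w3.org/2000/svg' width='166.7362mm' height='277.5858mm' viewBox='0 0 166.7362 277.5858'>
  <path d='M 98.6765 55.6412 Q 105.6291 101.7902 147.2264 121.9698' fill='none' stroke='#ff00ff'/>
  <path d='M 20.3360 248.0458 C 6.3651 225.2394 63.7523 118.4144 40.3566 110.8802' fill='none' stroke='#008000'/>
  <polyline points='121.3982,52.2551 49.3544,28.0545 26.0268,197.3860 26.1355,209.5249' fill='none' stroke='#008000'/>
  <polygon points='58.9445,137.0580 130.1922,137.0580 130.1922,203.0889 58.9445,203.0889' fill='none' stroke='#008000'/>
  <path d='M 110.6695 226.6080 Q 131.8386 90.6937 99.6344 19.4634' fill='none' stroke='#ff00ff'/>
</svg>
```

; Generated by LaserGRBL
G21
G90
G0 X98.6765 Y221.9446
M4 S370
G1 X107.1610 Y194.0641 F1924
G1 X123.3443 Y171.9546 F1924
G1 X147.2264 Y155.6160 F1924
G0 X20.3360 Y29.5400
M4 S774
G1 X24.5163 Y73.5634 F821
G1 X42.4595 Y132.8637 F821
G1 X40.3566 Y166.7056 F821
G0 X121.3982 Y225.3307
M4 S774
G1 X49.3544 Y249.5313 F821
G1 X26.0268 Y80.1998 F821
G1 X26.1355 Y68.0609 F821
G0 X58.9445 Y140.5278
M4 S774
G1 X130.1922 Y140.5278 F821
G1 X130.1922 Y74.4969 F821
G1 X58.9445 Y74.4969 F821
G1 X58.9445 Y140.5278 F821
G0 X110.6695 Y50.9778
M4 S370
G1 X118.8519 Y134.4002 F1924
G1 X115.1735 Y203.4484 F1924
G1 X99.6344 Y258.1224 F1924
M5
G0 X0.0000 Y0.0000

Since the viewBox matches the mm dimensions, user units are millimetres directly. The only transform is the Y-flip y_m = 277.5858 − y_svg.

Shape 1 is a quadratic bezier drawn with `<path>`. Its stroke #ff00ff means score at S370, F1924. After flipping Y the toolpath is (98.6765,221.9446) → (107.1610,194.0641) → (123.3443,171.9546) → (147.2264,155.6160).

Shape 2 is a cubic bezier drawn with `<path>`. Its stroke #008000 means cut at S774, F821. After flipping Y the toolpath is (20.3360,29.5400) → (24.5163,73.5634) → (42.4595,132.8637) → (40.3566,166.7056).

Shape 3 is a open polyline drawn with `<polyline>`. Its stroke #008000 means cut at S774, F821. After flipping Y the toolpath is (121.3982,225.3307) → (49.3544,249.5313) → (26.0268,80.1998) → (26.1355,68.0609).

Shape 4 is a rectangle drawn with `<polygon>`. Its stroke #008000 means cut at S774, F821. After flipping Y the toolpath is (58.9445,140.5278) → (130.1922,140.5278) → (130.1922,74.4969) → (58.9445,74.4969) → (58.9445,140.5278), returning to the start.

Shape 5 is a quadratic bezier drawn with `<path>`. Its stroke #ff00ff means score at S370, F1924. After flipping Y the toolpath is (110.6695,50.9778) → (118.8519,134.4002) → (115.1735,203.4484) → (99.6344,258.1224).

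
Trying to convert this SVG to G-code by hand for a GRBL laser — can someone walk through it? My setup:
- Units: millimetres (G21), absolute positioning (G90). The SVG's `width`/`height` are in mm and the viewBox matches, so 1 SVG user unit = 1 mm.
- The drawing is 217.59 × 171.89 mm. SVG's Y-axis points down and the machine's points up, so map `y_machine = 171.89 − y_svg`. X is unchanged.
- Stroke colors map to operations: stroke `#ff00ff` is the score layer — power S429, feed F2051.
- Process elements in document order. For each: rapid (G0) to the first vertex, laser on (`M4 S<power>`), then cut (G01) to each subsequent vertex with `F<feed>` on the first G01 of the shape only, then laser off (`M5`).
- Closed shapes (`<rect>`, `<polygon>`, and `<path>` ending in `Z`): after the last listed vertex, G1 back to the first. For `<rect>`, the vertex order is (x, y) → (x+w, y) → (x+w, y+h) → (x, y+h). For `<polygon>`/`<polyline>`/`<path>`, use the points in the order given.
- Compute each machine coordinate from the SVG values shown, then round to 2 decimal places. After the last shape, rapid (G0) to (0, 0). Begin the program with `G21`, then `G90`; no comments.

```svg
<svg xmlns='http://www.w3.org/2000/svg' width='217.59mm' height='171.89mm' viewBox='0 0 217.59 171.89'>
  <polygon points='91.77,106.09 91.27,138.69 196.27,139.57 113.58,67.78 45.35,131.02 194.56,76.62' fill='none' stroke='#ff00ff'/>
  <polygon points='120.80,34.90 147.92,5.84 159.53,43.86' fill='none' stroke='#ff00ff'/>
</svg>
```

G21
G90
G0 X91.77 Y65.80
M4 S429
G01 X91.27 Y33.20 F2051
G01 X196.27 Y32.32
G01 X113.58 Y104.11
G01 X45.35 Y40.87
G01 X194.56 Y95.27
G01 X91.77 Y65.80
M5
G0 X120.80 Y136.99
M4 S429
G01 X147.92 Y166.05 F2051
G01 X159.53 Y128.03
G01 X120.80 Y136.99
M5
G0 X0.00 Y0.00

Since the viewBox matches the mm dimensions, user units are millimetres directly. The only transform is the Y-flip y_m = 171.89 − y_svg.

Shape 1 is a closed polygon drawn with `<polygon>`. Its stroke #ff00ff means score at S429, F2051. After flipping Y the toolpath is (91.77,65.80) → (91.27,33.20) → (196.27,32.32) → (113.58,104.11) → (45.35,40.87) → (194.56,95.27) → (91.77,65.80), returning to the start.

Shape 2 is a regular polygon drawn with `<polygon>`. Its stroke #ff00ff means score at S429, F2051. After flipping Y the toolpath is (120.80,136.99) → (147.92,166.05) → (159.53,128.03) → (120.80,136.99), returning to the start.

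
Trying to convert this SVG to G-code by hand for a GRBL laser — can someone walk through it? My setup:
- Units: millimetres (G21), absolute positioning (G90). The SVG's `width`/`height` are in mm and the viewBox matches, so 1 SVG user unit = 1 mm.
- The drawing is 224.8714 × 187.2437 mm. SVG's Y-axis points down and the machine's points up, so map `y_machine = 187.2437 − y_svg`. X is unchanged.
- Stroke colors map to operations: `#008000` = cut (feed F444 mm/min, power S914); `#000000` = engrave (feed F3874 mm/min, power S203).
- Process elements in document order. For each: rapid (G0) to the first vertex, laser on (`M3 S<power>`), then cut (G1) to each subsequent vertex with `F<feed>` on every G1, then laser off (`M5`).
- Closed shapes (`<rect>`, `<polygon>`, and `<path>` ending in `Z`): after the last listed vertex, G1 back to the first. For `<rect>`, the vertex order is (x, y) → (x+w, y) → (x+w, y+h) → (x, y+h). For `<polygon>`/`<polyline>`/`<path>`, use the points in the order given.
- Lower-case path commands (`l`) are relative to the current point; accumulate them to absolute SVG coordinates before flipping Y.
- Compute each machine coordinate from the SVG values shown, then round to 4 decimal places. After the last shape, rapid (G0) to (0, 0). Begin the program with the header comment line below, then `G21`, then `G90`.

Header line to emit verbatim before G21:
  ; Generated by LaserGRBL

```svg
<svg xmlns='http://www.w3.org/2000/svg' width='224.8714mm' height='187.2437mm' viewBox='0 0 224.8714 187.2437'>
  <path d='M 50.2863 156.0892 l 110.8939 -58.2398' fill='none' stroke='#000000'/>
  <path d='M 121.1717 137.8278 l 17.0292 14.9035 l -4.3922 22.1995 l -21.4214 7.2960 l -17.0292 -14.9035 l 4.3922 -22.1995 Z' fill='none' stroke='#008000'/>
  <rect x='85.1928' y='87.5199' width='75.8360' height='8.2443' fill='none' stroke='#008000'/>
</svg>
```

; Generated by LaserGRBL
G21
G90
G0 X50.2863 Y31.1545
M3 S203
G1 X161.1802 Y89.3943 F3874
M5
G0 X121.1717 Y49.4159
M3 S914
G1 X138.2009 Y34.5124 F444
G1 X133.8087 Y12.3129 F444
G1 X112.3873 Y5.0169 F444
G1 X95.3581 Y19.9204 F444
G1 X99.7503 Y42.1199 F444
G1 X121.1717 Y49.4159 F444
M5
G0 X85.1928 Y99.7238
M3 S914
G1 X161.0288 Y99.7238 F444
G1 X161.0288 Y91.4795 F444
G1 X85.1928 Y91.4795 F444
G1 X85.1928 Y99.7238 F444
M5
G0 X0.0000 Y0.0000

Since the viewBox matches the mm dimensions, user units are millimetres directly. The only transform is the Y-flip y_m = 187.2437 − y_svg.

Shape 1 is a line segment drawn with `<path>`. Its stroke #000000 means engrave at S203, F3874. After flipping Y the toolpath is (50.2863,31.1545) → (161.1802,89.3943).

Shape 2 is a regular polygon drawn with `<path>`. Its stroke #008000 means cut at S914, F444. After flipping Y the toolpath is (121.1717,49.4159) → (138.2009,34.5124) → (133.8087,12.3129) → (112.3873,5.0169) → (95.3581,19.9204) → (99.7503,42.1199) → (121.1717,49.4159), returning to the start.

Shape 3 is a rectangle drawn with `<rect>`. Its stroke #008000 means cut at S914, F444. After flipping Y the toolpath is (85.1928,99.7238) → (161.0288,99.7238) → (161.0288,91.4795) → (85.1928,91.4795) → (85.1928,99.7238), returning to the start.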